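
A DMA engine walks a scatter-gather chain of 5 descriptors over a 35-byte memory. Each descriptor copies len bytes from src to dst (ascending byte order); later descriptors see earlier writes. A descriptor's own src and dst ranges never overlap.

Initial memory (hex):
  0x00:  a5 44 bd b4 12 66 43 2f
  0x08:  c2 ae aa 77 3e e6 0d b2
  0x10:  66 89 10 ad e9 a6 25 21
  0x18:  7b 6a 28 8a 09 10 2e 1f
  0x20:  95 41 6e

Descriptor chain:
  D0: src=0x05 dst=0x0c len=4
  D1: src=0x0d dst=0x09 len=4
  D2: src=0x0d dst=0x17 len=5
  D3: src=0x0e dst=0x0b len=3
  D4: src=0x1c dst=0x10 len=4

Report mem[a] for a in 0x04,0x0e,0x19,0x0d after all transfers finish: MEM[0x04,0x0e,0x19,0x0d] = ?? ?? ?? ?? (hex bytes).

[0] 0x05->0x0c len=4 : 66 43 2f c2
[1] 0x0d->0x09 len=4 : 43 2f c2 66
[2] 0x0d->0x17 len=5 : 43 2f c2 66 89
[3] 0x0e->0x0b len=3 : 2f c2 66
[4] 0x1c->0x10 len=4 : 09 10 2e 1f
query mem[0x04]=0x12, mem[0x0e]=0x2f, mem[0x19]=0xc2, mem[0x0d]=0x66

MEM[0x04,0x0e,0x19,0x0d] = 12 2f c2 66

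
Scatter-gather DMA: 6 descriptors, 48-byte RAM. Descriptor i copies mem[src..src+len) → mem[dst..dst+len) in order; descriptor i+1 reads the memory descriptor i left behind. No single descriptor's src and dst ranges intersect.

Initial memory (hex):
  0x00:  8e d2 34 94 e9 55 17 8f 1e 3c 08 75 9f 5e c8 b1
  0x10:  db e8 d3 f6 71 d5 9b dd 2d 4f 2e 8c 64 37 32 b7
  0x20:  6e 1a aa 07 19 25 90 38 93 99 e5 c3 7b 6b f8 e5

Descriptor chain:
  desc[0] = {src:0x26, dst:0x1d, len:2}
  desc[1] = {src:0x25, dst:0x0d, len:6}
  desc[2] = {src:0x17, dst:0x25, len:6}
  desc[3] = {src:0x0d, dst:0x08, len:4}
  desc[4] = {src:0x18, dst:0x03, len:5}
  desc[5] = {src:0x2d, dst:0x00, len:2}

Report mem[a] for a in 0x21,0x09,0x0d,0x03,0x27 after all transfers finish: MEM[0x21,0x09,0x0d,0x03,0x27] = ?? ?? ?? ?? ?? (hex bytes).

MEM[0x21,0x09,0x0d,0x03,0x27] = 1a 90 25 2d 4f

D0: mem[0x1d..0x1e] <- [90 38]
D1: mem[0x0d..0x12] <- [25 90 38 93 99 e5]
D2: mem[0x25..0x2a] <- [dd 2d 4f 2e 8c 64]
D3: mem[0x08..0x0b] <- [25 90 38 93]
D4: mem[0x03..0x07] <- [2d 4f 2e 8c 64]
D5: mem[0x00..0x01] <- [6b f8]
query mem[0x21]=0x1a, mem[0x09]=0x90, mem[0x0d]=0x25, mem[0x03]=0x2d, mem[0x27]=0x4f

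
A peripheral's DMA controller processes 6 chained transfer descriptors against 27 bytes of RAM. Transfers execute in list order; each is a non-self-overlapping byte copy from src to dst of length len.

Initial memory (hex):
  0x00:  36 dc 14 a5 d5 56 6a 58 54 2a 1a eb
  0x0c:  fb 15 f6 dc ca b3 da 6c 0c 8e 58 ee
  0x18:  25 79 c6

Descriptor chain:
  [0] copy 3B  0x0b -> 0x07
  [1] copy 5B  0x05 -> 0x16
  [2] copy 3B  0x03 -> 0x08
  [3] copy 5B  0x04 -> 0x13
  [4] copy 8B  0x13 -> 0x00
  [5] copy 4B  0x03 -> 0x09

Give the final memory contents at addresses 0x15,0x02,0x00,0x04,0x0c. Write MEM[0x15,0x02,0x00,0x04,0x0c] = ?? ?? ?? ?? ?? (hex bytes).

#0 dst[0x07+3] := {0xeb,0xfb,0x15}
#1 dst[0x16+5] := {0x56,0x6a,0xeb,0xfb,0x15}
#2 dst[0x08+3] := {0xa5,0xd5,0x56}
#3 dst[0x13+5] := {0xd5,0x56,0x6a,0xeb,0xa5}
#4 dst[0x00+8] := {0xd5,0x56,0x6a,0xeb,0xa5,0xeb,0xfb,0x15}
#5 dst[0x09+4] := {0xeb,0xa5,0xeb,0xfb}
query mem[0x15]=0x6a, mem[0x02]=0x6a, mem[0x00]=0xd5, mem[0x04]=0xa5, mem[0x0c]=0xfb

MEM[0x15,0x02,0x00,0x04,0x0c] = 6a 6a d5 a5 fb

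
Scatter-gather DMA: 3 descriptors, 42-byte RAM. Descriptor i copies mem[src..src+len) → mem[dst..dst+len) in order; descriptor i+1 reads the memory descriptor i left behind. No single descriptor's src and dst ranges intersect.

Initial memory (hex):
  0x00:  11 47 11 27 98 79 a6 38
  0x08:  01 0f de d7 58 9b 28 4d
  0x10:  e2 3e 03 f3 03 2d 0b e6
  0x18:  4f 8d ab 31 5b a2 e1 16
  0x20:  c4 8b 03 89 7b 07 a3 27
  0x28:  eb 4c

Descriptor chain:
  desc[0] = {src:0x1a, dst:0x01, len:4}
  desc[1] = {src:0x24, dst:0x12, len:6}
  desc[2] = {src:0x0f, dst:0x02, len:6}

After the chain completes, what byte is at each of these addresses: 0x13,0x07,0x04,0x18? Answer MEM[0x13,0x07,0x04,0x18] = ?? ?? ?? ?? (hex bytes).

  after D0: wrote 4B at 0x01 = ab315ba2
  after D1: wrote 6B at 0x12 = 7b07a327eb4c
  after D2: wrote 6B at 0x02 = 4de23e7b07a3
query mem[0x13]=0x07, mem[0x07]=0xa3, mem[0x04]=0x3e, mem[0x18]=0x4f

MEM[0x13,0x07,0x04,0x18] = 07 a3 3e 4f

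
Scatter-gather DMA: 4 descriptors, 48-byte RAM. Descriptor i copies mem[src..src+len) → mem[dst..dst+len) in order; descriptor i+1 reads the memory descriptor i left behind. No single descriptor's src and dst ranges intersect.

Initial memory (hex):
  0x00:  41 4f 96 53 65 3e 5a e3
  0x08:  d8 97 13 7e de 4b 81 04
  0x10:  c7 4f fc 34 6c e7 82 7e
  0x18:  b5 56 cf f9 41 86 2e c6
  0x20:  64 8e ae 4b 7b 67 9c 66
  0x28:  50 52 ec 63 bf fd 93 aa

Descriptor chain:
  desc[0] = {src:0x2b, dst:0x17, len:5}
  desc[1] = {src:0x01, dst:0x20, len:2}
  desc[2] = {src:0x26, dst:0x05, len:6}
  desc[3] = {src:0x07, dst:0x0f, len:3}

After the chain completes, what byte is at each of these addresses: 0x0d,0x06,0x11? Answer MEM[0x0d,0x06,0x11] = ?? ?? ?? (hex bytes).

MEM[0x0d,0x06,0x11] = 4b 66 ec

#0 dst[0x17+5] := {0x63,0xbf,0xfd,0x93,0xaa}
#1 dst[0x20+2] := {0x4f,0x96}
#2 dst[0x05+6] := {0x9c,0x66,0x50,0x52,0xec,0x63}
#3 dst[0x0f+3] := {0x50,0x52,0xec}
query mem[0x0d]=0x4b, mem[0x06]=0x66, mem[0x11]=0xec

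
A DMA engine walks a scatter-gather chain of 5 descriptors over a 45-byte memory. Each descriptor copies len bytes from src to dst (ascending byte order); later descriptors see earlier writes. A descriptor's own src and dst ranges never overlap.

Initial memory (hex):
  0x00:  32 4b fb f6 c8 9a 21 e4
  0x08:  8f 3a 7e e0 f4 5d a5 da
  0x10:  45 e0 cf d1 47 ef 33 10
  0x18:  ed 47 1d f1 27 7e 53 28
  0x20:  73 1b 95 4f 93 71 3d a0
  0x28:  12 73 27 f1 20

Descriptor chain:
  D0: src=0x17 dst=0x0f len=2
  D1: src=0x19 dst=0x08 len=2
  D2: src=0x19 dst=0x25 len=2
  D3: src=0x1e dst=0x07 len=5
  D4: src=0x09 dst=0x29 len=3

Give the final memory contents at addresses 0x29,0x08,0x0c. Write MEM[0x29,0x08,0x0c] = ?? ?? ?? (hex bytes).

  after D0: wrote 2B at 0x0f = 10ed
  after D1: wrote 2B at 0x08 = 471d
  after D2: wrote 2B at 0x25 = 471d
  after D3: wrote 5B at 0x07 = 5328731b95
  after D4: wrote 3B at 0x29 = 731b95
query mem[0x29]=0x73, mem[0x08]=0x28, mem[0x0c]=0xf4

MEM[0x29,0x08,0x0c] = 73 28 f4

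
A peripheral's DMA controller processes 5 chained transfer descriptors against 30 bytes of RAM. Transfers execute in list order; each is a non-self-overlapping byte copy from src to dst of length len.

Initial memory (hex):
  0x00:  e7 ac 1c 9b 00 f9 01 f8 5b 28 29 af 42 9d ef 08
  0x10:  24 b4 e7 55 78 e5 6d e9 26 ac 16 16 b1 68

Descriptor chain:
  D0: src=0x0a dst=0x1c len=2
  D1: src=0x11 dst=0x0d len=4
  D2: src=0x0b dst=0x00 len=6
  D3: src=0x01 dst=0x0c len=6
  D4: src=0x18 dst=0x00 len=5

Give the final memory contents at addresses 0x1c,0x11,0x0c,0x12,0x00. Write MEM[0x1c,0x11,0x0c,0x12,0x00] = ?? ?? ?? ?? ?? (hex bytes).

MEM[0x1c,0x11,0x0c,0x12,0x00] = 29 01 42 e7 26

  after D0: wrote 2B at 0x1c = 29af
  after D1: wrote 4B at 0x0d = b4e75578
  after D2: wrote 6B at 0x00 = af42b4e75578
  after D3: wrote 6B at 0x0c = 42b4e7557801
  after D4: wrote 5B at 0x00 = 26ac161629
query mem[0x1c]=0x29, mem[0x11]=0x01, mem[0x0c]=0x42, mem[0x12]=0xe7, mem[0x00]=0x26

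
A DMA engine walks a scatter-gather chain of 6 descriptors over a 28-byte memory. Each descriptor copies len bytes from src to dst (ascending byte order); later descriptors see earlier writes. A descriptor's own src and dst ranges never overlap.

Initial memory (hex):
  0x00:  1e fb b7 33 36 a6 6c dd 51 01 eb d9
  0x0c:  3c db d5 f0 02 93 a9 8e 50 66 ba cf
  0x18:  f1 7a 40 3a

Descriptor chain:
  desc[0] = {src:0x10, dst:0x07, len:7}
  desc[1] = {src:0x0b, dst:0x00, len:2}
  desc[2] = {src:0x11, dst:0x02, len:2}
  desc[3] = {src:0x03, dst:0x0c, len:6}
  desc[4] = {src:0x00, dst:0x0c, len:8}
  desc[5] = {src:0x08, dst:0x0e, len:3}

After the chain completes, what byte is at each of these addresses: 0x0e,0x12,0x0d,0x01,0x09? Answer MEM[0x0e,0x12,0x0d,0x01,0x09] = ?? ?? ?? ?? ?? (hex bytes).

MEM[0x0e,0x12,0x0d,0x01,0x09] = 93 6c 66 66 a9

  after D0: wrote 7B at 0x07 = 0293a98e5066ba
  after D1: wrote 2B at 0x00 = 5066
  after D2: wrote 2B at 0x02 = 93a9
  after D3: wrote 6B at 0x0c = a936a66c0293
  after D4: wrote 8B at 0x0c = 506693a936a66c02
  after D5: wrote 3B at 0x0e = 93a98e
query mem[0x0e]=0x93, mem[0x12]=0x6c, mem[0x0d]=0x66, mem[0x01]=0x66, mem[0x09]=0xa9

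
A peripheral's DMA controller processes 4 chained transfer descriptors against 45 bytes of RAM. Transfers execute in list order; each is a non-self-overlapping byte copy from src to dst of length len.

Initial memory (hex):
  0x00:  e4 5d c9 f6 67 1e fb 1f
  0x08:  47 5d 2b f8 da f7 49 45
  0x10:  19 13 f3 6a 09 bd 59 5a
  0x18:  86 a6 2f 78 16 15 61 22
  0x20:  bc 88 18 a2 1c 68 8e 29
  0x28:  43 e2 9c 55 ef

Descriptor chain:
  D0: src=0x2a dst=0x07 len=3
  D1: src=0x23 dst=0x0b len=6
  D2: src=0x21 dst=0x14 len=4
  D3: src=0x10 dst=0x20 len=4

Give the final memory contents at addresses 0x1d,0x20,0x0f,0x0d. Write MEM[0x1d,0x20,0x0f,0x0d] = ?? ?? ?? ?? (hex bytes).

MEM[0x1d,0x20,0x0f,0x0d] = 15 43 29 68

#0 dst[0x07+3] := {0x9c,0x55,0xef}
#1 dst[0x0b+6] := {0xa2,0x1c,0x68,0x8e,0x29,0x43}
#2 dst[0x14+4] := {0x88,0x18,0xa2,0x1c}
#3 dst[0x20+4] := {0x43,0x13,0xf3,0x6a}
query mem[0x1d]=0x15, mem[0x20]=0x43, mem[0x0f]=0x29, mem[0x0d]=0x68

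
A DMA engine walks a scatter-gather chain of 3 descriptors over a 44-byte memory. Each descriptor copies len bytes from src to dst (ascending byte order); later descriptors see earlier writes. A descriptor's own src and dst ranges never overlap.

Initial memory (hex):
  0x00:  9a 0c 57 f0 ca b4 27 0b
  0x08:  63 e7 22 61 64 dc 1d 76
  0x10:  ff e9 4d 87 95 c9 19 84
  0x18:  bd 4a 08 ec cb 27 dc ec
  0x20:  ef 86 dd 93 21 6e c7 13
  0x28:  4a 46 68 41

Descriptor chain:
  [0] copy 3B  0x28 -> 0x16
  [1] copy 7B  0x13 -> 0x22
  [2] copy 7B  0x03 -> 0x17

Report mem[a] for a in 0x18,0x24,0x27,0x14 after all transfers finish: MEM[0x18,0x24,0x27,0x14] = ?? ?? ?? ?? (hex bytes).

D0: mem[0x16..0x18] <- [4a 46 68]
D1: mem[0x22..0x28] <- [87 95 c9 4a 46 68 4a]
D2: mem[0x17..0x1d] <- [f0 ca b4 27 0b 63 e7]
query mem[0x18]=0xca, mem[0x24]=0xc9, mem[0x27]=0x68, mem[0x14]=0x95

MEM[0x18,0x24,0x27,0x14] = ca c9 68 95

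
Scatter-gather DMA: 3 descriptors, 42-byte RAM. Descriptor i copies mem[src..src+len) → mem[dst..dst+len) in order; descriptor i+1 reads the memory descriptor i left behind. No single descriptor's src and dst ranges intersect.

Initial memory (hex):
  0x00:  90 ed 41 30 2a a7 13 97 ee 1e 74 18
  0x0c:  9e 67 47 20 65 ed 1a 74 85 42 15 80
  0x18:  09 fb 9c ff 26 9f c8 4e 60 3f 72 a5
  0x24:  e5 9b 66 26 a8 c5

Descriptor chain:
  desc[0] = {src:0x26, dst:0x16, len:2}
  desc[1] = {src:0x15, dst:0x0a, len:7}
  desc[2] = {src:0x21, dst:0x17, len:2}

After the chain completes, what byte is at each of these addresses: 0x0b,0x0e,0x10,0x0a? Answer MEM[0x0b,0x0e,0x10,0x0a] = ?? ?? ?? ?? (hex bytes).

#0 dst[0x16+2] := {0x66,0x26}
#1 dst[0x0a+7] := {0x42,0x66,0x26,0x09,0xfb,0x9c,0xff}
#2 dst[0x17+2] := {0x3f,0x72}
query mem[0x0b]=0x66, mem[0x0e]=0xfb, mem[0x10]=0xff, mem[0x0a]=0x42

MEM[0x0b,0x0e,0x10,0x0a] = 66 fb ff 42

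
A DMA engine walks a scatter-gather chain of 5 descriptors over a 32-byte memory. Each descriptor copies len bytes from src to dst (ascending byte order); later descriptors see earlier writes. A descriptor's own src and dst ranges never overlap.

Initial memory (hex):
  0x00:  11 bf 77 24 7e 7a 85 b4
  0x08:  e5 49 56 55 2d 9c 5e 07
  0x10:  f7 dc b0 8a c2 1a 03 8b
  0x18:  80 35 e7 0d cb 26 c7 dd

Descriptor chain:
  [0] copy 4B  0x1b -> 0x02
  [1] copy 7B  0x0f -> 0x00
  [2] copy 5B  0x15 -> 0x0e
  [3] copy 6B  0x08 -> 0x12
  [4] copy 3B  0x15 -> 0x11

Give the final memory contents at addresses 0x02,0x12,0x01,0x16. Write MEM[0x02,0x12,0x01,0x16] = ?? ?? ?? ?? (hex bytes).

MEM[0x02,0x12,0x01,0x16] = dc 2d f7 2d

  after D0: wrote 4B at 0x02 = 0dcb26c7
  after D1: wrote 7B at 0x00 = 07f7dcb08ac21a
  after D2: wrote 5B at 0x0e = 1a038b8035
  after D3: wrote 6B at 0x12 = e54956552d9c
  after D4: wrote 3B at 0x11 = 552d9c
query mem[0x02]=0xdc, mem[0x12]=0x2d, mem[0x01]=0xf7, mem[0x16]=0x2d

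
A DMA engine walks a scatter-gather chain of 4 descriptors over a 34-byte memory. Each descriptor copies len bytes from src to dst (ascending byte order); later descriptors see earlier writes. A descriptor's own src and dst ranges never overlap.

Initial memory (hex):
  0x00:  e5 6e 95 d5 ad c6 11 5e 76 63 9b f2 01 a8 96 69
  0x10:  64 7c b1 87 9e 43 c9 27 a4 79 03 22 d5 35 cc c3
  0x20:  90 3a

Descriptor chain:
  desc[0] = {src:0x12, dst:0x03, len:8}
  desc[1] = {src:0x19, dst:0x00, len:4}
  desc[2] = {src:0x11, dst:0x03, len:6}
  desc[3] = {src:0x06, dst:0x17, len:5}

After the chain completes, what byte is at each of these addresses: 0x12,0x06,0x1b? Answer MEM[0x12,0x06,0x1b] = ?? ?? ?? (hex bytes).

[0] 0x12->0x03 len=8 : b1 87 9e 43 c9 27 a4 79
[1] 0x19->0x00 len=4 : 79 03 22 d5
[2] 0x11->0x03 len=6 : 7c b1 87 9e 43 c9
[3] 0x06->0x17 len=5 : 9e 43 c9 a4 79
query mem[0x12]=0xb1, mem[0x06]=0x9e, mem[0x1b]=0x79

MEM[0x12,0x06,0x1b] = b1 9e 79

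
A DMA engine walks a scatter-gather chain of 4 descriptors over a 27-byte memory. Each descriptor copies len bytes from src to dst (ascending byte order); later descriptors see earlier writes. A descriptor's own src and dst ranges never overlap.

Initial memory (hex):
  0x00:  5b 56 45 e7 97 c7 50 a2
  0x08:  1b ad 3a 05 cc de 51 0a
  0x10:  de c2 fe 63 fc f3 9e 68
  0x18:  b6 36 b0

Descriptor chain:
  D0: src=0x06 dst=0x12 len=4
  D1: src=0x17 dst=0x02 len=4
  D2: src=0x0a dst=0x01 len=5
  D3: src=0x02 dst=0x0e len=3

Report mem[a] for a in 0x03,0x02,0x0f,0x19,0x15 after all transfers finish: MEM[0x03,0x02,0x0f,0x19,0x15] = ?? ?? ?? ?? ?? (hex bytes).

[0] 0x06->0x12 len=4 : 50 a2 1b ad
[1] 0x17->0x02 len=4 : 68 b6 36 b0
[2] 0x0a->0x01 len=5 : 3a 05 cc de 51
[3] 0x02->0x0e len=3 : 05 cc de
query mem[0x03]=0xcc, mem[0x02]=0x05, mem[0x0f]=0xcc, mem[0x19]=0x36, mem[0x15]=0xad

MEM[0x03,0x02,0x0f,0x19,0x15] = cc 05 cc 36 ad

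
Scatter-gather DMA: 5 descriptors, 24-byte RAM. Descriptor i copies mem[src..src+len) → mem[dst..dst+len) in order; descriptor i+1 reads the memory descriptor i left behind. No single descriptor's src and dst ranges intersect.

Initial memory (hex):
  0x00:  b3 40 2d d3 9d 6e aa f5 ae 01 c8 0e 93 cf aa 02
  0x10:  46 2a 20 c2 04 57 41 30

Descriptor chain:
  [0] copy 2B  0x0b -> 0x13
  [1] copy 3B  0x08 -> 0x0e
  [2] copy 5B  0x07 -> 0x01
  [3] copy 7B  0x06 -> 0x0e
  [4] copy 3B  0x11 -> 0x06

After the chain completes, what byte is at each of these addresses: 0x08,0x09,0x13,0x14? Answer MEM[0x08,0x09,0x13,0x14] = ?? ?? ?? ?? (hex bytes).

MEM[0x08,0x09,0x13,0x14] = 0e 01 0e 93

#0 dst[0x13+2] := {0x0e,0x93}
#1 dst[0x0e+3] := {0xae,0x01,0xc8}
#2 dst[0x01+5] := {0xf5,0xae,0x01,0xc8,0x0e}
#3 dst[0x0e+7] := {0xaa,0xf5,0xae,0x01,0xc8,0x0e,0x93}
#4 dst[0x06+3] := {0x01,0xc8,0x0e}
query mem[0x08]=0x0e, mem[0x09]=0x01, mem[0x13]=0x0e, mem[0x14]=0x93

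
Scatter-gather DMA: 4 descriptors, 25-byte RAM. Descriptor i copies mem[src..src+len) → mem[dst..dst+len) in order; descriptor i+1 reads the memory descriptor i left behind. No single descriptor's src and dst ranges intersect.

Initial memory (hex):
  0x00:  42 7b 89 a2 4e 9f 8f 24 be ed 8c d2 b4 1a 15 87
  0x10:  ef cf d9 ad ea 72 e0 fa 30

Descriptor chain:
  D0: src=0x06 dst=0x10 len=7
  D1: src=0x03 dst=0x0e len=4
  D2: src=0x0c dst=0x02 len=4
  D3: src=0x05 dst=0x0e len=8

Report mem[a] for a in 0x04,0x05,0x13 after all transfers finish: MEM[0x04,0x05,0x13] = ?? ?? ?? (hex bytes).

MEM[0x04,0x05,0x13] = a2 4e 8c

[0] 0x06->0x10 len=7 : 8f 24 be ed 8c d2 b4
[1] 0x03->0x0e len=4 : a2 4e 9f 8f
[2] 0x0c->0x02 len=4 : b4 1a a2 4e
[3] 0x05->0x0e len=8 : 4e 8f 24 be ed 8c d2 b4
query mem[0x04]=0xa2, mem[0x05]=0x4e, mem[0x13]=0x8c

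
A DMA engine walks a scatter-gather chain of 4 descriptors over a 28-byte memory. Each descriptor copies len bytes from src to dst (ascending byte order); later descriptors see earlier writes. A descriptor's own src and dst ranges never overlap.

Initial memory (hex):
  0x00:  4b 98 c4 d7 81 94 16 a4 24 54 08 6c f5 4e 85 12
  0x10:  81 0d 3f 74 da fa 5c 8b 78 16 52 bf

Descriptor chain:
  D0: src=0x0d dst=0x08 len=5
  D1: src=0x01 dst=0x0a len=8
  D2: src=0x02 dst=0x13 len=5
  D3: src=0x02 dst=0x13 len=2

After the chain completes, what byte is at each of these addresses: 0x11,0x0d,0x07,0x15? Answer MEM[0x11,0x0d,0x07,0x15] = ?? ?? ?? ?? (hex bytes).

MEM[0x11,0x0d,0x07,0x15] = 4e 81 a4 81

#0 dst[0x08+5] := {0x4e,0x85,0x12,0x81,0x0d}
#1 dst[0x0a+8] := {0x98,0xc4,0xd7,0x81,0x94,0x16,0xa4,0x4e}
#2 dst[0x13+5] := {0xc4,0xd7,0x81,0x94,0x16}
#3 dst[0x13+2] := {0xc4,0xd7}
query mem[0x11]=0x4e, mem[0x0d]=0x81, mem[0x07]=0xa4, mem[0x15]=0x81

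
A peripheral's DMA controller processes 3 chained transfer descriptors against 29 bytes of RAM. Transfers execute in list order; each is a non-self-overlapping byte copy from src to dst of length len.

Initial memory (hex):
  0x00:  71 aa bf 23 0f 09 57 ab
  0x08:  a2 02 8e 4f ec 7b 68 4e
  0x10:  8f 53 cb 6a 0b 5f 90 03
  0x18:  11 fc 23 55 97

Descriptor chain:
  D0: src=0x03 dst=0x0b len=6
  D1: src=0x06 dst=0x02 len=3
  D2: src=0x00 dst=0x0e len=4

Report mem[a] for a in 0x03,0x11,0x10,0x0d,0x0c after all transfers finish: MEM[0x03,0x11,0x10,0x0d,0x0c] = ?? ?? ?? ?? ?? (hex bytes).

MEM[0x03,0x11,0x10,0x0d,0x0c] = ab ab 57 09 0f

#0 dst[0x0b+6] := {0x23,0x0f,0x09,0x57,0xab,0xa2}
#1 dst[0x02+3] := {0x57,0xab,0xa2}
#2 dst[0x0e+4] := {0x71,0xaa,0x57,0xab}
query mem[0x03]=0xab, mem[0x11]=0xab, mem[0x10]=0x57, mem[0x0d]=0x09, mem[0x0c]=0x0f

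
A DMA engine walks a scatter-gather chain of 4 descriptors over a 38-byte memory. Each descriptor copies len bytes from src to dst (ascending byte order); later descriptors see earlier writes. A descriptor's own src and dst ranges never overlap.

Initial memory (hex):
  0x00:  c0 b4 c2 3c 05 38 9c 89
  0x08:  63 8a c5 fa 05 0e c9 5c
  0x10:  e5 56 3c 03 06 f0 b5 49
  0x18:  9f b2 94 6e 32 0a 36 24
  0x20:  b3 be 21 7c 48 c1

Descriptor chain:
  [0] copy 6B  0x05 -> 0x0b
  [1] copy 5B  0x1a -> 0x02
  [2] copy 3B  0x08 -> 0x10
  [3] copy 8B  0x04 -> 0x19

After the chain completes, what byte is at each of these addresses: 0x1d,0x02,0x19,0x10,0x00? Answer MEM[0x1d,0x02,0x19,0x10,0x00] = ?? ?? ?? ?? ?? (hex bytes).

MEM[0x1d,0x02,0x19,0x10,0x00] = 63 94 32 63 c0

  after D0: wrote 6B at 0x0b = 389c89638ac5
  after D1: wrote 5B at 0x02 = 946e320a36
  after D2: wrote 3B at 0x10 = 638ac5
  after D3: wrote 8B at 0x19 = 320a3689638ac538
query mem[0x1d]=0x63, mem[0x02]=0x94, mem[0x19]=0x32, mem[0x10]=0x63, mem[0x00]=0xc0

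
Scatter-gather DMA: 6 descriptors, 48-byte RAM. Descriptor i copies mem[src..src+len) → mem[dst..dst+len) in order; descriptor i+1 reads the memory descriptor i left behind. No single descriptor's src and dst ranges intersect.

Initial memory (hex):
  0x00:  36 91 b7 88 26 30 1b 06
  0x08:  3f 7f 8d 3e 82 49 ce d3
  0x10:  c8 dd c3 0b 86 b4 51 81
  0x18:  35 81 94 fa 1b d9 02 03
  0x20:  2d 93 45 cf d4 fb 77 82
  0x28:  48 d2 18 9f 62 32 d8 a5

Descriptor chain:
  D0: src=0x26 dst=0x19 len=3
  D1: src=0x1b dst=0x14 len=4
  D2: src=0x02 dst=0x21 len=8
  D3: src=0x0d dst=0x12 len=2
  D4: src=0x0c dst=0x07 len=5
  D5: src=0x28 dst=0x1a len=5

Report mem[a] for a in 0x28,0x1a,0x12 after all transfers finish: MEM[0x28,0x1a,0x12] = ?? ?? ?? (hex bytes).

D0: mem[0x19..0x1b] <- [77 82 48]
D1: mem[0x14..0x17] <- [48 1b d9 02]
D2: mem[0x21..0x28] <- [b7 88 26 30 1b 06 3f 7f]
D3: mem[0x12..0x13] <- [49 ce]
D4: mem[0x07..0x0b] <- [82 49 ce d3 c8]
D5: mem[0x1a..0x1e] <- [7f d2 18 9f 62]
query mem[0x28]=0x7f, mem[0x1a]=0x7f, mem[0x12]=0x49

MEM[0x28,0x1a,0x12] = 7f 7f 49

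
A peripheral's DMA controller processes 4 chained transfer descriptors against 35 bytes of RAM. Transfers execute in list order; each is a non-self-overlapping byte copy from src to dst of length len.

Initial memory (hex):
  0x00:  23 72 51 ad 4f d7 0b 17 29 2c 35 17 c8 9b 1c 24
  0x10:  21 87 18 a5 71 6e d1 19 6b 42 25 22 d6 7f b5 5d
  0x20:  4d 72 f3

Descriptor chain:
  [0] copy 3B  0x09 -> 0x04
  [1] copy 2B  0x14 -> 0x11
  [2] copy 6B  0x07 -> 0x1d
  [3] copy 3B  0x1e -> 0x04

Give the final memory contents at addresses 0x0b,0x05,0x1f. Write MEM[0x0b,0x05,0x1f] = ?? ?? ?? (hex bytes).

MEM[0x0b,0x05,0x1f] = 17 2c 2c

[0] 0x09->0x04 len=3 : 2c 35 17
[1] 0x14->0x11 len=2 : 71 6e
[2] 0x07->0x1d len=6 : 17 29 2c 35 17 c8
[3] 0x1e->0x04 len=3 : 29 2c 35
query mem[0x0b]=0x17, mem[0x05]=0x2c, mem[0x1f]=0x2c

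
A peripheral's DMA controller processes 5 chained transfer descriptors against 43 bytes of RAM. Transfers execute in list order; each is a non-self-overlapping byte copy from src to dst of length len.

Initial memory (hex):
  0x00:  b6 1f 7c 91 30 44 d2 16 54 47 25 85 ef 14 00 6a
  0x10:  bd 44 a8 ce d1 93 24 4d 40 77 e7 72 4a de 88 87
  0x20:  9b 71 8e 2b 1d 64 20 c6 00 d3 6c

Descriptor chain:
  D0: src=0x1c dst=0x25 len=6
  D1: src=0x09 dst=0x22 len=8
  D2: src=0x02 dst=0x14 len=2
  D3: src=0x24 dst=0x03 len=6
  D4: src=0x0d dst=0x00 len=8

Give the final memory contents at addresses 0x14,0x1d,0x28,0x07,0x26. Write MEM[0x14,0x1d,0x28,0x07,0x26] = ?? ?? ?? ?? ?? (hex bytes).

D0: mem[0x25..0x2a] <- [4a de 88 87 9b 71]
D1: mem[0x22..0x29] <- [47 25 85 ef 14 00 6a bd]
D2: mem[0x14..0x15] <- [7c 91]
D3: mem[0x03..0x08] <- [85 ef 14 00 6a bd]
D4: mem[0x00..0x07] <- [14 00 6a bd 44 a8 ce 7c]
query mem[0x14]=0x7c, mem[0x1d]=0xde, mem[0x28]=0x6a, mem[0x07]=0x7c, mem[0x26]=0x14

MEM[0x14,0x1d,0x28,0x07,0x26] = 7c de 6a 7c 14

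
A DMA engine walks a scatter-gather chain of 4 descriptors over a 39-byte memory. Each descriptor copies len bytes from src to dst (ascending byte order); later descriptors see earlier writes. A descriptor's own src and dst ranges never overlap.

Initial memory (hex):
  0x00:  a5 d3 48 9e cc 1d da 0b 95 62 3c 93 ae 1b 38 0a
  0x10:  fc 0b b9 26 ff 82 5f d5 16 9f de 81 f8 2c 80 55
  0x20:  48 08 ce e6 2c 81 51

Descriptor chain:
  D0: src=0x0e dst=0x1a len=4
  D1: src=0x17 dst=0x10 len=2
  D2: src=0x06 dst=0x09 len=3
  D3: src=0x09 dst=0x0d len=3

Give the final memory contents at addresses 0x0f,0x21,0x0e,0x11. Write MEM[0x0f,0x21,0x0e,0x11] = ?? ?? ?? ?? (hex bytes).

MEM[0x0f,0x21,0x0e,0x11] = 95 08 0b 16

#0 dst[0x1a+4] := {0x38,0x0a,0xfc,0x0b}
#1 dst[0x10+2] := {0xd5,0x16}
#2 dst[0x09+3] := {0xda,0x0b,0x95}
#3 dst[0x0d+3] := {0xda,0x0b,0x95}
query mem[0x0f]=0x95, mem[0x21]=0x08, mem[0x0e]=0x0b, mem[0x11]=0x16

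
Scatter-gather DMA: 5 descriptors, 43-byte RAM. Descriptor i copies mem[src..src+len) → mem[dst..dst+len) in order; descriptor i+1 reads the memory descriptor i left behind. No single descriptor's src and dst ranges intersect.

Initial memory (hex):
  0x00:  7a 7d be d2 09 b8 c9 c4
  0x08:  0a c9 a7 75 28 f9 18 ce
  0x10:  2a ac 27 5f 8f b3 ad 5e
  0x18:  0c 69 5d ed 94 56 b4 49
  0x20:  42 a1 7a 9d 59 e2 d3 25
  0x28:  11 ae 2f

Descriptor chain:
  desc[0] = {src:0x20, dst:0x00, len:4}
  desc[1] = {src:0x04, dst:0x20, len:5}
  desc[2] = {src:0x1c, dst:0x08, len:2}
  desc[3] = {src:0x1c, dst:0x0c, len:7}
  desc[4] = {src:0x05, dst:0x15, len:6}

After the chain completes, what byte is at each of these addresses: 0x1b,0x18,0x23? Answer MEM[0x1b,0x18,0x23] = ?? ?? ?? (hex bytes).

MEM[0x1b,0x18,0x23] = ed 94 c4

[0] 0x20->0x00 len=4 : 42 a1 7a 9d
[1] 0x04->0x20 len=5 : 09 b8 c9 c4 0a
[2] 0x1c->0x08 len=2 : 94 56
[3] 0x1c->0x0c len=7 : 94 56 b4 49 09 b8 c9
[4] 0x05->0x15 len=6 : b8 c9 c4 94 56 a7
query mem[0x1b]=0xed, mem[0x18]=0x94, mem[0x23]=0xc4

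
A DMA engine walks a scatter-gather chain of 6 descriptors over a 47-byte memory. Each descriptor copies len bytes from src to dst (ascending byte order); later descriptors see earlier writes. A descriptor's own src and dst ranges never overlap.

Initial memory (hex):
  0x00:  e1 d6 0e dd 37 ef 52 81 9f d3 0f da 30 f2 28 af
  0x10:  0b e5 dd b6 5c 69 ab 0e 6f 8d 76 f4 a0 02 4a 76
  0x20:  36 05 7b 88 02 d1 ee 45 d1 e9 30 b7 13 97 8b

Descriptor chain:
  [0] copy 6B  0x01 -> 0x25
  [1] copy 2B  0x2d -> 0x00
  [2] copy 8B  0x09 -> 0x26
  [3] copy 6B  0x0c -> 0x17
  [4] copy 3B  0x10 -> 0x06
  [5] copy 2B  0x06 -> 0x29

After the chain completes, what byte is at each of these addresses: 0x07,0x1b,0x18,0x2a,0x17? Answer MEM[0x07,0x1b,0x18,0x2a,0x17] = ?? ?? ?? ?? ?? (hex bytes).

MEM[0x07,0x1b,0x18,0x2a,0x17] = e5 0b f2 e5 30

D0: mem[0x25..0x2a] <- [d6 0e dd 37 ef 52]
D1: mem[0x00..0x01] <- [97 8b]
D2: mem[0x26..0x2d] <- [d3 0f da 30 f2 28 af 0b]
D3: mem[0x17..0x1c] <- [30 f2 28 af 0b e5]
D4: mem[0x06..0x08] <- [0b e5 dd]
D5: mem[0x29..0x2a] <- [0b e5]
query mem[0x07]=0xe5, mem[0x1b]=0x0b, mem[0x18]=0xf2, mem[0x2a]=0xe5, mem[0x17]=0x30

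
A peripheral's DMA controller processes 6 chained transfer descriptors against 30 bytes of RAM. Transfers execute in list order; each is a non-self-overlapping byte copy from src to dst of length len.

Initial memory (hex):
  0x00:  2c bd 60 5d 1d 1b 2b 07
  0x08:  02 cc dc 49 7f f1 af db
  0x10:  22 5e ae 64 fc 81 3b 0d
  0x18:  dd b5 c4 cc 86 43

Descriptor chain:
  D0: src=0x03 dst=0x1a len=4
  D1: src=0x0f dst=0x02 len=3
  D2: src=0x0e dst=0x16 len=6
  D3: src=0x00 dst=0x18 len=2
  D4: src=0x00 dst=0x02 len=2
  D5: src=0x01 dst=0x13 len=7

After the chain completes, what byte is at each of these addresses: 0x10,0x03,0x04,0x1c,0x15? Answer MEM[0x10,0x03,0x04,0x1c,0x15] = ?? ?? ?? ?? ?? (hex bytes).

MEM[0x10,0x03,0x04,0x1c,0x15] = 22 bd 5e 1b bd

  after D0: wrote 4B at 0x1a = 5d1d1b2b
  after D1: wrote 3B at 0x02 = db225e
  after D2: wrote 6B at 0x16 = afdb225eae64
  after D3: wrote 2B at 0x18 = 2cbd
  after D4: wrote 2B at 0x02 = 2cbd
  after D5: wrote 7B at 0x13 = bd2cbd5e1b2b07
query mem[0x10]=0x22, mem[0x03]=0xbd, mem[0x04]=0x5e, mem[0x1c]=0x1b, mem[0x15]=0xbd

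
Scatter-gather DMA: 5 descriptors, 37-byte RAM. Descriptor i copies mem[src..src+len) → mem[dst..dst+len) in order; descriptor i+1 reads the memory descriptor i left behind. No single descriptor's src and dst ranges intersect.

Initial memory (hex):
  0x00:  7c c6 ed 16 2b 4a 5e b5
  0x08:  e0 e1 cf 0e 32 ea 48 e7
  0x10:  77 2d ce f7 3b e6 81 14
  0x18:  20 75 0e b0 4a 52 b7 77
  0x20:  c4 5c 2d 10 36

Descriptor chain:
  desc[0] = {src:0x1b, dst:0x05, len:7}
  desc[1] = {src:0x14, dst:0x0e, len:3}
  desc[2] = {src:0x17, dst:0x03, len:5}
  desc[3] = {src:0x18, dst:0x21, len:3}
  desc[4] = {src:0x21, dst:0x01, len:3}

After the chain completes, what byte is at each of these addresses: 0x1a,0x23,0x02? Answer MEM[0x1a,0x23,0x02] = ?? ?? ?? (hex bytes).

[0] 0x1b->0x05 len=7 : b0 4a 52 b7 77 c4 5c
[1] 0x14->0x0e len=3 : 3b e6 81
[2] 0x17->0x03 len=5 : 14 20 75 0e b0
[3] 0x18->0x21 len=3 : 20 75 0e
[4] 0x21->0x01 len=3 : 20 75 0e
query mem[0x1a]=0x0e, mem[0x23]=0x0e, mem[0x02]=0x75

MEM[0x1a,0x23,0x02] = 0e 0e 75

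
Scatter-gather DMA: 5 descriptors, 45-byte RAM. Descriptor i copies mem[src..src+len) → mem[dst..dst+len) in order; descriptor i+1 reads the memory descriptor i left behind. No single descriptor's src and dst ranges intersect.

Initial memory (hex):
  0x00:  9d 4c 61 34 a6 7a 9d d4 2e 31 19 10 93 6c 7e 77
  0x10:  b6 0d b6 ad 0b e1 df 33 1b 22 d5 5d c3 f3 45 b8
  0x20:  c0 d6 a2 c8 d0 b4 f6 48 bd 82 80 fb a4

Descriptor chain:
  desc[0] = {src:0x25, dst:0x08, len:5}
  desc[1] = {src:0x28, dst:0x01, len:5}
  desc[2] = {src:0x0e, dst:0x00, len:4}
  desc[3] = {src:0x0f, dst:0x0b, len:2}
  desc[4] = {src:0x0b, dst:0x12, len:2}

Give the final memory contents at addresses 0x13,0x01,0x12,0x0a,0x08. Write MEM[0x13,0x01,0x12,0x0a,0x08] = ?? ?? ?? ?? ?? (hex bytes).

[0] 0x25->0x08 len=5 : b4 f6 48 bd 82
[1] 0x28->0x01 len=5 : bd 82 80 fb a4
[2] 0x0e->0x00 len=4 : 7e 77 b6 0d
[3] 0x0f->0x0b len=2 : 77 b6
[4] 0x0b->0x12 len=2 : 77 b6
query mem[0x13]=0xb6, mem[0x01]=0x77, mem[0x12]=0x77, mem[0x0a]=0x48, mem[0x08]=0xb4

MEM[0x13,0x01,0x12,0x0a,0x08] = b6 77 77 48 b4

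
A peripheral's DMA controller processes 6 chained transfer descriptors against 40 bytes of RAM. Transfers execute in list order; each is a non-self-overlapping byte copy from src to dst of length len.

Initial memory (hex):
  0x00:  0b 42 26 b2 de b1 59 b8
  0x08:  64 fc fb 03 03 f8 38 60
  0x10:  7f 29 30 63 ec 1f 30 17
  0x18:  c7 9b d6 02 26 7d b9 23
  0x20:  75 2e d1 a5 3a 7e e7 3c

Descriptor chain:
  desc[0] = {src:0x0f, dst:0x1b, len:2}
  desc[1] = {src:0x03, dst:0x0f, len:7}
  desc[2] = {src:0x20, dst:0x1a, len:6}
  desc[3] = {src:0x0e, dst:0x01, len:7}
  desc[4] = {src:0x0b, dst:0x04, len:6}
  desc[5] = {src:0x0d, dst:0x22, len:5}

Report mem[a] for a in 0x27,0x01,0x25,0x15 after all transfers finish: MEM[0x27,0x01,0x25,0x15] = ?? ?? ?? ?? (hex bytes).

MEM[0x27,0x01,0x25,0x15] = 3c 38 de fc

  after D0: wrote 2B at 0x1b = 607f
  after D1: wrote 7B at 0x0f = b2deb159b864fc
  after D2: wrote 6B at 0x1a = 752ed1a53a7e
  after D3: wrote 7B at 0x01 = 38b2deb159b864
  after D4: wrote 6B at 0x04 = 0303f838b2de
  after D5: wrote 5B at 0x22 = f838b2deb1
query mem[0x27]=0x3c, mem[0x01]=0x38, mem[0x25]=0xde, mem[0x15]=0xfc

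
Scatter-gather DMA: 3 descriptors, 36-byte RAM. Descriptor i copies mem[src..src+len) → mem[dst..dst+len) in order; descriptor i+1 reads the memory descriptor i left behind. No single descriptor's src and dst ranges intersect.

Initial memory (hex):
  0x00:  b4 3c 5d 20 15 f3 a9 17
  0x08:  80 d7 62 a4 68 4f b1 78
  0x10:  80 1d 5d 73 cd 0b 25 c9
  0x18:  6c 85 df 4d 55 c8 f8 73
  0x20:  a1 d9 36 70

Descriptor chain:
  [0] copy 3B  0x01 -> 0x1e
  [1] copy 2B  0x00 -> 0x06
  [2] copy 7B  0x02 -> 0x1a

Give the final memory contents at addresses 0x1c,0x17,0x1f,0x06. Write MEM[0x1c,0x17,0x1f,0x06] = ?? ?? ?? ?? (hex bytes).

  after D0: wrote 3B at 0x1e = 3c5d20
  after D1: wrote 2B at 0x06 = b43c
  after D2: wrote 7B at 0x1a = 5d2015f3b43c80
query mem[0x1c]=0x15, mem[0x17]=0xc9, mem[0x1f]=0x3c, mem[0x06]=0xb4

MEM[0x1c,0x17,0x1f,0x06] = 15 c9 3c b4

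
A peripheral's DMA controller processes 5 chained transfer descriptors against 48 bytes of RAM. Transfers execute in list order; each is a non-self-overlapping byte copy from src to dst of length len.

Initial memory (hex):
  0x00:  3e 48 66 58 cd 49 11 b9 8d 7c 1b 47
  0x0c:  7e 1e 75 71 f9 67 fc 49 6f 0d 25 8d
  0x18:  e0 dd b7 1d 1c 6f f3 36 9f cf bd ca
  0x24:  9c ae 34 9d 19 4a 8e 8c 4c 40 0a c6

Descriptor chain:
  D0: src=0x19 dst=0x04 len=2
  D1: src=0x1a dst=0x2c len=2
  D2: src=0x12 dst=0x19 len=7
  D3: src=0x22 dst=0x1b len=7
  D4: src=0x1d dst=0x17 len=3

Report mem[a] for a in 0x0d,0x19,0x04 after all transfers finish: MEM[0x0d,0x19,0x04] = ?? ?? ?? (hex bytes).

MEM[0x0d,0x19,0x04] = 1e 34 dd

[0] 0x19->0x04 len=2 : dd b7
[1] 0x1a->0x2c len=2 : b7 1d
[2] 0x12->0x19 len=7 : fc 49 6f 0d 25 8d e0
[3] 0x22->0x1b len=7 : bd ca 9c ae 34 9d 19
[4] 0x1d->0x17 len=3 : 9c ae 34
query mem[0x0d]=0x1e, mem[0x19]=0x34, mem[0x04]=0xdd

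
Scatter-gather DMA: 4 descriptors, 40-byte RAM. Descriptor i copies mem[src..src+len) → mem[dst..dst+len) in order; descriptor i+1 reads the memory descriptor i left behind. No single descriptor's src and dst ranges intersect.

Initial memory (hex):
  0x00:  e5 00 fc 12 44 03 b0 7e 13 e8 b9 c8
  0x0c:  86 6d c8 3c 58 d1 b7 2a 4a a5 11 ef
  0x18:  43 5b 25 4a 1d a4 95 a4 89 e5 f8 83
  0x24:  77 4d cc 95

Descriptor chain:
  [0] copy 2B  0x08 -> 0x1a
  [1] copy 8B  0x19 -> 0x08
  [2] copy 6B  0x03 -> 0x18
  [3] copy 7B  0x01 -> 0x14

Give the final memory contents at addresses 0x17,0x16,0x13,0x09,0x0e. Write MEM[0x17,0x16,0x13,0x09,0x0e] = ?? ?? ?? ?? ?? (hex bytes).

MEM[0x17,0x16,0x13,0x09,0x0e] = 44 12 2a 13 a4

#0 dst[0x1a+2] := {0x13,0xe8}
#1 dst[0x08+8] := {0x5b,0x13,0xe8,0x1d,0xa4,0x95,0xa4,0x89}
#2 dst[0x18+6] := {0x12,0x44,0x03,0xb0,0x7e,0x5b}
#3 dst[0x14+7] := {0x00,0xfc,0x12,0x44,0x03,0xb0,0x7e}
query mem[0x17]=0x44, mem[0x16]=0x12, mem[0x13]=0x2a, mem[0x09]=0x13, mem[0x0e]=0xa4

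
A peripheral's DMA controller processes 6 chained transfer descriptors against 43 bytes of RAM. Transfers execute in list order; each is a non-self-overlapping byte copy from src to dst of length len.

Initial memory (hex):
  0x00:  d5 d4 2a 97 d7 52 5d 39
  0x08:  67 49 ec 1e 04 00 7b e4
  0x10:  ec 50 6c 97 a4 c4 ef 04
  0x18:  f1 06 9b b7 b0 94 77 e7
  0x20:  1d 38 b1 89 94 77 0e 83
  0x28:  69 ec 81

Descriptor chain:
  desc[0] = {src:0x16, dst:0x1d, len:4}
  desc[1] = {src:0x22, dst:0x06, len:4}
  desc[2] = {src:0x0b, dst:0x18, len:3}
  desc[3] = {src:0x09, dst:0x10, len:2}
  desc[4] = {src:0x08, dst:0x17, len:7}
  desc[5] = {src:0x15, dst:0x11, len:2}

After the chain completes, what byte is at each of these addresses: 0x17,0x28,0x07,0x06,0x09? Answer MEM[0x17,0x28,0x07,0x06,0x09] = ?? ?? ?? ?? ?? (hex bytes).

#0 dst[0x1d+4] := {0xef,0x04,0xf1,0x06}
#1 dst[0x06+4] := {0xb1,0x89,0x94,0x77}
#2 dst[0x18+3] := {0x1e,0x04,0x00}
#3 dst[0x10+2] := {0x77,0xec}
#4 dst[0x17+7] := {0x94,0x77,0xec,0x1e,0x04,0x00,0x7b}
#5 dst[0x11+2] := {0xc4,0xef}
query mem[0x17]=0x94, mem[0x28]=0x69, mem[0x07]=0x89, mem[0x06]=0xb1, mem[0x09]=0x77

MEM[0x17,0x28,0x07,0x06,0x09] = 94 69 89 b1 77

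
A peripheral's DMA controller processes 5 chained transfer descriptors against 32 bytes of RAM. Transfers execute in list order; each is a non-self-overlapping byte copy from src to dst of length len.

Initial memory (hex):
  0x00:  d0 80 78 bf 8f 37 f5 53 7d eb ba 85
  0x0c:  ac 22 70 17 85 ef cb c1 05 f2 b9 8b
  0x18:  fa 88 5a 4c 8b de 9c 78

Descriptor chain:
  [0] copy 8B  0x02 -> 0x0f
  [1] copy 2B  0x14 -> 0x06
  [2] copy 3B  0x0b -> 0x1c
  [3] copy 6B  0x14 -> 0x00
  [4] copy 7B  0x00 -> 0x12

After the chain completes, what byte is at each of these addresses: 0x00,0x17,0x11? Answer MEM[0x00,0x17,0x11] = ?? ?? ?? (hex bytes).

MEM[0x00,0x17,0x11] = 53 88 8f

[0] 0x02->0x0f len=8 : 78 bf 8f 37 f5 53 7d eb
[1] 0x14->0x06 len=2 : 53 7d
[2] 0x0b->0x1c len=3 : 85 ac 22
[3] 0x14->0x00 len=6 : 53 7d eb 8b fa 88
[4] 0x00->0x12 len=7 : 53 7d eb 8b fa 88 53
query mem[0x00]=0x53, mem[0x17]=0x88, mem[0x11]=0x8f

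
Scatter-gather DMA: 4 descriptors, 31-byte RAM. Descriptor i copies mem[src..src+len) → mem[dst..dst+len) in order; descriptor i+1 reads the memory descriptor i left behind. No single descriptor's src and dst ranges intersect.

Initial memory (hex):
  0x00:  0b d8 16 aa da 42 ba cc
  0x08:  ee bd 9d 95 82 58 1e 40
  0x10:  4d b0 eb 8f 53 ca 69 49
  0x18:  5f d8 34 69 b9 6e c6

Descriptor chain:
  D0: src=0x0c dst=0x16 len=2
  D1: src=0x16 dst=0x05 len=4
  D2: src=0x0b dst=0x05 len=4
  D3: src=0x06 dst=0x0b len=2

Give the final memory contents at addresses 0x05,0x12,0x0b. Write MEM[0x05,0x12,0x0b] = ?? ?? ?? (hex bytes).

#0 dst[0x16+2] := {0x82,0x58}
#1 dst[0x05+4] := {0x82,0x58,0x5f,0xd8}
#2 dst[0x05+4] := {0x95,0x82,0x58,0x1e}
#3 dst[0x0b+2] := {0x82,0x58}
query mem[0x05]=0x95, mem[0x12]=0xeb, mem[0x0b]=0x82

MEM[0x05,0x12,0x0b] = 95 eb 82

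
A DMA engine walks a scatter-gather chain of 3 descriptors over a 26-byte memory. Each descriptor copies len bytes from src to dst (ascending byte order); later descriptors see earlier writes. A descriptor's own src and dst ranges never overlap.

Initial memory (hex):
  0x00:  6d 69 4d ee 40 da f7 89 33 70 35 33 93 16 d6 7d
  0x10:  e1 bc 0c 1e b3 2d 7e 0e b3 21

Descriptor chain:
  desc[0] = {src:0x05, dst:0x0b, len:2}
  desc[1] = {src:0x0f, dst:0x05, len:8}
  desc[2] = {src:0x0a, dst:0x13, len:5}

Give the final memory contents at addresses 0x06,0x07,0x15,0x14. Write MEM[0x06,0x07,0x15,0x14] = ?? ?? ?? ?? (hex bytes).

D0: mem[0x0b..0x0c] <- [da f7]
D1: mem[0x05..0x0c] <- [7d e1 bc 0c 1e b3 2d 7e]
D2: mem[0x13..0x17] <- [b3 2d 7e 16 d6]
query mem[0x06]=0xe1, mem[0x07]=0xbc, mem[0x15]=0x7e, mem[0x14]=0x2d

MEM[0x06,0x07,0x15,0x14] = e1 bc 7e 2d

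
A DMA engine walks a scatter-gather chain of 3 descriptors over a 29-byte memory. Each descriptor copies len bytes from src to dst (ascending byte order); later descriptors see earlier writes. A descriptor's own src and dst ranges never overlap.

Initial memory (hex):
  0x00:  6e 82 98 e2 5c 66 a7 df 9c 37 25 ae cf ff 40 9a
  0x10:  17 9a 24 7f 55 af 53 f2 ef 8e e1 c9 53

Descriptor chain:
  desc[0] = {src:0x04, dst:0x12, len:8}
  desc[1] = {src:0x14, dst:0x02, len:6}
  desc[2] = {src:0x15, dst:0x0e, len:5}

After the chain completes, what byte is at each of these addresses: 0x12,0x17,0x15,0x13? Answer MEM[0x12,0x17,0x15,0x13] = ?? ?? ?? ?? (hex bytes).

[0] 0x04->0x12 len=8 : 5c 66 a7 df 9c 37 25 ae
[1] 0x14->0x02 len=6 : a7 df 9c 37 25 ae
[2] 0x15->0x0e len=5 : df 9c 37 25 ae
query mem[0x12]=0xae, mem[0x17]=0x37, mem[0x15]=0xdf, mem[0x13]=0x66

MEM[0x12,0x17,0x15,0x13] = ae 37 df 66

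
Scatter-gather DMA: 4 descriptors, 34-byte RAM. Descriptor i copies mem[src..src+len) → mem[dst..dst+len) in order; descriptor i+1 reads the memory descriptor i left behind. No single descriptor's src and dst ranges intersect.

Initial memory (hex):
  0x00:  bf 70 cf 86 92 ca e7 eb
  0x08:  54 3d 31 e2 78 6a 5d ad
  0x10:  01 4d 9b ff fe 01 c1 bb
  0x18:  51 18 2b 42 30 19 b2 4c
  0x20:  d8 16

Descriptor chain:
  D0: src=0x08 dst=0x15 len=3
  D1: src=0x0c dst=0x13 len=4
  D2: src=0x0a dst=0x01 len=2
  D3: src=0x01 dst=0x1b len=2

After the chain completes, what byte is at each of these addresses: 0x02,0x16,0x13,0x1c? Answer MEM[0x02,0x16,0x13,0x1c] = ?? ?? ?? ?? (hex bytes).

MEM[0x02,0x16,0x13,0x1c] = e2 ad 78 e2

D0: mem[0x15..0x17] <- [54 3d 31]
D1: mem[0x13..0x16] <- [78 6a 5d ad]
D2: mem[0x01..0x02] <- [31 e2]
D3: mem[0x1b..0x1c] <- [31 e2]
query mem[0x02]=0xe2, mem[0x16]=0xad, mem[0x13]=0x78, mem[0x1c]=0xe2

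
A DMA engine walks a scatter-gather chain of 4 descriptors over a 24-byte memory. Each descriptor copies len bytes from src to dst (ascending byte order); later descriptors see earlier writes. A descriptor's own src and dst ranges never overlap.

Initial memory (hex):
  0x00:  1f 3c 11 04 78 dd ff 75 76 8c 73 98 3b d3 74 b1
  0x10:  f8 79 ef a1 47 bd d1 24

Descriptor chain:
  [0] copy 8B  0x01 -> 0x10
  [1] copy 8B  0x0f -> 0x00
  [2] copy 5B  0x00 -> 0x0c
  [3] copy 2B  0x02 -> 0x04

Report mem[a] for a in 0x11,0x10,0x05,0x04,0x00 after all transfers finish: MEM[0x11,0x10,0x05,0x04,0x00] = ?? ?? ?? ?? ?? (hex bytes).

MEM[0x11,0x10,0x05,0x04,0x00] = 11 78 04 11 b1

  after D0: wrote 8B at 0x10 = 3c110478ddff7576
  after D1: wrote 8B at 0x00 = b13c110478ddff75
  after D2: wrote 5B at 0x0c = b13c110478
  after D3: wrote 2B at 0x04 = 1104
query mem[0x11]=0x11, mem[0x10]=0x78, mem[0x05]=0x04, mem[0x04]=0x11, mem[0x00]=0xb1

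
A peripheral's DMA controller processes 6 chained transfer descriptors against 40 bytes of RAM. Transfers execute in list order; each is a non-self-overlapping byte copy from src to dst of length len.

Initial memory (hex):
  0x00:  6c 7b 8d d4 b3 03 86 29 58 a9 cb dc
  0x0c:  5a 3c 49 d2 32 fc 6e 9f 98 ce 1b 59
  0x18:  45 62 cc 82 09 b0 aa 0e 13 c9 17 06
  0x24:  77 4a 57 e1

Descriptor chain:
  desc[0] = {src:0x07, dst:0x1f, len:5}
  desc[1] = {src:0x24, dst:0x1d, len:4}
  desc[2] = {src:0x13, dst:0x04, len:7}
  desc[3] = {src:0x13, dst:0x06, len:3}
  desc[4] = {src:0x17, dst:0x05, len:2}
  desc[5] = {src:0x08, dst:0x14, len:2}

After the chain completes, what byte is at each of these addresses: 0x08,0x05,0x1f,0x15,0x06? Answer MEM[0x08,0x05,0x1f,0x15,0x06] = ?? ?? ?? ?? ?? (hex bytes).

MEM[0x08,0x05,0x1f,0x15,0x06] = ce 59 57 45 45

[0] 0x07->0x1f len=5 : 29 58 a9 cb dc
[1] 0x24->0x1d len=4 : 77 4a 57 e1
[2] 0x13->0x04 len=7 : 9f 98 ce 1b 59 45 62
[3] 0x13->0x06 len=3 : 9f 98 ce
[4] 0x17->0x05 len=2 : 59 45
[5] 0x08->0x14 len=2 : ce 45
query mem[0x08]=0xce, mem[0x05]=0x59, mem[0x1f]=0x57, mem[0x15]=0x45, mem[0x06]=0x45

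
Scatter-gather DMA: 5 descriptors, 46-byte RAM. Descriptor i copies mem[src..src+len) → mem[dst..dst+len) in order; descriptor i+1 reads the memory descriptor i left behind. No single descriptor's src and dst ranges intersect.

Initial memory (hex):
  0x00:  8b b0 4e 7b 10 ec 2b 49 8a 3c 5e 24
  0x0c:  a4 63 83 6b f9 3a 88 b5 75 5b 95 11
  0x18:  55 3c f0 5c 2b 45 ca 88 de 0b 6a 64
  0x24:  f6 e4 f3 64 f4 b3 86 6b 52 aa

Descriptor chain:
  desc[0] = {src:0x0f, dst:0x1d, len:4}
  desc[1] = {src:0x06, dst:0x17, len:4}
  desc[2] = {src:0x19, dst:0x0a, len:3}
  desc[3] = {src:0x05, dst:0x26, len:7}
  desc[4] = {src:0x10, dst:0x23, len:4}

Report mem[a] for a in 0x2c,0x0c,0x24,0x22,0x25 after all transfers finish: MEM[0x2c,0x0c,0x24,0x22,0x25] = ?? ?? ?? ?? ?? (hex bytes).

D0: mem[0x1d..0x20] <- [6b f9 3a 88]
D1: mem[0x17..0x1a] <- [2b 49 8a 3c]
D2: mem[0x0a..0x0c] <- [8a 3c 5c]
D3: mem[0x26..0x2c] <- [ec 2b 49 8a 3c 8a 3c]
D4: mem[0x23..0x26] <- [f9 3a 88 b5]
query mem[0x2c]=0x3c, mem[0x0c]=0x5c, mem[0x24]=0x3a, mem[0x22]=0x6a, mem[0x25]=0x88

MEM[0x2c,0x0c,0x24,0x22,0x25] = 3c 5c 3a 6a 88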